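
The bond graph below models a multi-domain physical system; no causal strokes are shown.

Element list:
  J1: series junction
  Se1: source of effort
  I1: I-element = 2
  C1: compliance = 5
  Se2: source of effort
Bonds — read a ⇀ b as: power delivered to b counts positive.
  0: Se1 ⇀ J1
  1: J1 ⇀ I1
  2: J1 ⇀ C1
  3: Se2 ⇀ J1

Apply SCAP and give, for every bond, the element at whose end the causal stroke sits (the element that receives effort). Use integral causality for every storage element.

bond 0 stroke→J1  (source Se1 imposes e)
bond 3 stroke→J1  (Se2 (Se) sets effort on bond)
bond 1 stroke→I1  (prefer integral on I1)
bond 2 stroke→J1  (common-f at J1 fixed by 1)

β0 |J1
β1 |I1
β2 |J1
β3 |J1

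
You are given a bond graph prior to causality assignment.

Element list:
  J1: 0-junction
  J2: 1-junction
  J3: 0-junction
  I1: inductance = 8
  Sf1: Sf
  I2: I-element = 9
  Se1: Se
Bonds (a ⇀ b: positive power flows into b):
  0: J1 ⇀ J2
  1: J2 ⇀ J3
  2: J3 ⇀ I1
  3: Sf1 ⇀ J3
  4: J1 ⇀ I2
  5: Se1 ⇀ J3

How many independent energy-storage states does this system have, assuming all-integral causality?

2  (I1, I2 all integral)

#3 stroke at Sf1  (Sf1: flow source, stroke at near end)
#5 stroke at J3  (Se1: effort source, stroke at far end)
#1 stroke at J2  (0-jn J3 has e-setter on 5)
#2 stroke at I1  (0-jn J3 has e-setter on 5)
#0 stroke at J1  (only one flow-in slot at J2)
#4 stroke at I2  (common-e at J1 fixed by 0)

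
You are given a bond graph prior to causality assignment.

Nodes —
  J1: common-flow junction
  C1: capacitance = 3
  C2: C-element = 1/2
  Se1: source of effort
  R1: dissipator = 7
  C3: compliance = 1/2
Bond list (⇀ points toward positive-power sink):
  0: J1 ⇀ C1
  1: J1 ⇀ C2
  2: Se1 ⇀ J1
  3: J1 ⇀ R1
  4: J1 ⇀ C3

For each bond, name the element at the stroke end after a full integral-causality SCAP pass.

bond 0 →J1
bond 1 →J1
bond 2 →J1
bond 3 →R1
bond 4 →J1

bond 2 stroke at J1  (Se1 (Se) sets effort on bond)
bond 0 stroke at J1  (C1 outputs effort q/C1)
bond 1 stroke at J1  (C2 integral (e out))
bond 4 stroke at J1  (C3 integral (e out))
bond 3 stroke at R1  (J1: last free bond brings flow in)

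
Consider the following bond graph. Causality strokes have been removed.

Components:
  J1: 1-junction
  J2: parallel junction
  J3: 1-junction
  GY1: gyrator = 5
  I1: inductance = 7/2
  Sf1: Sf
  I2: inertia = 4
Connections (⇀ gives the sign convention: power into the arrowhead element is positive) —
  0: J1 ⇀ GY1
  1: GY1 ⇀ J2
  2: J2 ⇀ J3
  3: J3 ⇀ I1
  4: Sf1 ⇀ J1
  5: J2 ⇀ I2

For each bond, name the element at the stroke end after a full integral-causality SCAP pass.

#0 stroke→J1
#1 stroke→J2
#2 stroke→J3
#3 stroke→I1
#4 stroke→Sf1
#5 stroke→I2

#4 stroke at Sf1  (Sf1: flow source, stroke at near end)
#0 stroke at J1  (J1: bond 4 brought flow, rest push out)
#1 stroke at J2  (through GY1, causality inverts; strokes same side of GY1)
#2 stroke at J3  (J2 effort already set via bond 1)
#5 stroke at I2  (common-e at J2 fixed by 1)
#3 stroke at I1  (J3 needs exactly one f-in)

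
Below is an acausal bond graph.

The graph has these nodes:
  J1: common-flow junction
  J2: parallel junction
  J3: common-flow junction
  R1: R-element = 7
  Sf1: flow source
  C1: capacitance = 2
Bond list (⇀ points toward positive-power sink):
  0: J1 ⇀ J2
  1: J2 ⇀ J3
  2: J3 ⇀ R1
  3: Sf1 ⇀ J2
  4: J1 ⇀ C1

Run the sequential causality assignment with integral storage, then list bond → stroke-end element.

#0 stroke at J2
#1 stroke at J3
#2 stroke at R1
#3 stroke at Sf1
#4 stroke at J1

b3 stroke at Sf1  (source Sf1 imposes f)
b4 stroke at J1  (C1: C, integral causality)
b0 stroke at J2  (closing 1-jn rule on J1)
b1 stroke at J3  (J2: bond 0 brought effort, rest push out)
b2 stroke at R1  (only one flow-in slot at J3)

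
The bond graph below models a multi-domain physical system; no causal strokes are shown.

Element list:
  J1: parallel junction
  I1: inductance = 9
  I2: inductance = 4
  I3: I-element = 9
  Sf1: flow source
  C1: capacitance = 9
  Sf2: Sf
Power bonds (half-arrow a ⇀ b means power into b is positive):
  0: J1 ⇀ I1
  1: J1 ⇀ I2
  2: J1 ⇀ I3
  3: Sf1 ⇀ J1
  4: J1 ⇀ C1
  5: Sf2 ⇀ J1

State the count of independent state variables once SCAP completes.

β3 stroke at Sf1  (source Sf1 imposes f)
β5 stroke at Sf2  (Sf2 (Sf) sets flow on bond)
β0 stroke at I1  (I1 integral (f out))
β1 stroke at I2  (I2: I, integral causality)
β2 stroke at I3  (prefer integral on I3)
β4 stroke at J1  (J1: last free bond brings effort in)

4  (C1, I1, I2, I3 all integral)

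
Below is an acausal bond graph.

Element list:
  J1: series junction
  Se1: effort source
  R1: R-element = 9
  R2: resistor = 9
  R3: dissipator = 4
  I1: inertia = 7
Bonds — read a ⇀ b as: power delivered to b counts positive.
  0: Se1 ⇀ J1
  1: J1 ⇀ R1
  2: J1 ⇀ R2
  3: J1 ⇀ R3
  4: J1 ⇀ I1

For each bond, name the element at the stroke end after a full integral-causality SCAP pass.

#0 stroke→J1  (source Se1 imposes e)
#4 stroke→I1  (prefer integral on I1)
#1 stroke→J1  (J1: bond 4 brought flow, rest push out)
#2 stroke→J1  (1-jn J1 has f-setter on 4)
#3 stroke→J1  (1-jn J1 has f-setter on 4)

b0 |J1
b1 |J1
b2 |J1
b3 |J1
b4 |I1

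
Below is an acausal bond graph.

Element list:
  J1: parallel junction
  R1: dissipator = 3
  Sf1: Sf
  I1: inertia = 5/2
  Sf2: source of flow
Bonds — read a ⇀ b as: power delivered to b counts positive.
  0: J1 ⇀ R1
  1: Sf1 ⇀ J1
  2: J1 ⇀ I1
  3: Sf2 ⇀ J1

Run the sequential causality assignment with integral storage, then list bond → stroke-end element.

#0 stroke→J1
#1 stroke→Sf1
#2 stroke→I1
#3 stroke→Sf2

#1 stroke at Sf1  (Sf1 (Sf) sets flow on bond)
#3 stroke at Sf2  (Sf2: flow source, stroke at near end)
#2 stroke at I1  (I1 integral (f out))
#0 stroke at J1  (closing 0-jn rule on J1)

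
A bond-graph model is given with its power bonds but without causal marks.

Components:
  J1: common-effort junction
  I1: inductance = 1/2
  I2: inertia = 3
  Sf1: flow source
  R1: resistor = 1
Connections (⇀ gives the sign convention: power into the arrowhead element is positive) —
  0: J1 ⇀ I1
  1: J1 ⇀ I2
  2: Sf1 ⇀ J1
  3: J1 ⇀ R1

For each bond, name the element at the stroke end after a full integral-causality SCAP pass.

b0 stroke at I1
b1 stroke at I2
b2 stroke at Sf1
b3 stroke at J1

b2 stroke→Sf1  (Sf1 (Sf) sets flow on bond)
b0 stroke→I1  (I1 integral (f out))
b1 stroke→I2  (I2 integral (f out))
b3 stroke→J1  (J1 needs exactly one e-in)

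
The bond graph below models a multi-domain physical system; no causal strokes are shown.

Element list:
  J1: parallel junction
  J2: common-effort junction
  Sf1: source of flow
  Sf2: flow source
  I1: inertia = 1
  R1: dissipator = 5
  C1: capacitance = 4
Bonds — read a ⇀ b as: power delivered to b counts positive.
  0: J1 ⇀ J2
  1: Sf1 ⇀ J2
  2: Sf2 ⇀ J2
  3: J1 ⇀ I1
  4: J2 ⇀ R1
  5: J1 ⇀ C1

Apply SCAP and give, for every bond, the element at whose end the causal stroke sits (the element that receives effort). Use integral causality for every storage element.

bond 1 |Sf1  (Sf1 (Sf) sets flow on bond)
bond 2 |Sf2  (Sf2: flow source, stroke at near end)
bond 3 |I1  (prefer integral on I1)
bond 5 |J1  (C1 outputs effort q/C1)
bond 0 |J2  (common-e at J1 fixed by 5)
bond 4 |R1  (J2 effort already set via bond 0)

#0 stroke→J2
#1 stroke→Sf1
#2 stroke→Sf2
#3 stroke→I1
#4 stroke→R1
#5 stroke→J1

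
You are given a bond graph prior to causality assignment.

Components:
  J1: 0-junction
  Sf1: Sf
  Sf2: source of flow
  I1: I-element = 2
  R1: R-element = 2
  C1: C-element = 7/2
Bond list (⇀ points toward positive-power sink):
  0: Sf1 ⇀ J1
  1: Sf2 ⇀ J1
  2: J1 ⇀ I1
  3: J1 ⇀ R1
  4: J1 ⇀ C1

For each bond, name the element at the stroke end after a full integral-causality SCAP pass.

β0 stroke at Sf1  (Sf1: flow source, stroke at near end)
β1 stroke at Sf2  (Sf2: flow source, stroke at near end)
β2 stroke at I1  (I1 outputs flow p/I1)
β4 stroke at J1  (C1 integral (e out))
β3 stroke at R1  (common-e at J1 fixed by 4)

bond 0 |Sf1
bond 1 |Sf2
bond 2 |I1
bond 3 |R1
bond 4 |J1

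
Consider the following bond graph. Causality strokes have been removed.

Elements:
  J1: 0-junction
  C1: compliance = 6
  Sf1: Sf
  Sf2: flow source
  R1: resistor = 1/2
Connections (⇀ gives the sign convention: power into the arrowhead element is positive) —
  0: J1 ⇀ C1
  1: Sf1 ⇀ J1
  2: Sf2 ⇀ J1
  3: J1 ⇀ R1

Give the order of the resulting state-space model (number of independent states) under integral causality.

bond 1 stroke at Sf1  (source Sf1 imposes f)
bond 2 stroke at Sf2  (Sf2: flow source, stroke at near end)
bond 0 stroke at J1  (C1 outputs effort q/C1)
bond 3 stroke at R1  (J1 effort already set via bond 0)

1  (C1 all integral)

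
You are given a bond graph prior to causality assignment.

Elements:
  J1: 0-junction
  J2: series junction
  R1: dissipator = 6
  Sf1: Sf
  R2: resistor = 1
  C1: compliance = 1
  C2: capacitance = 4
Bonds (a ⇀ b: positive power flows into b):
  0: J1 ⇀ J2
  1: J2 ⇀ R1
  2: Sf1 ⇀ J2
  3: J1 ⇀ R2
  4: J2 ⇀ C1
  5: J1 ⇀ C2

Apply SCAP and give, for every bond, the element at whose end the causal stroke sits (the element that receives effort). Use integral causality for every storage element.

bond 0 stroke at J2
bond 1 stroke at J2
bond 2 stroke at Sf1
bond 3 stroke at R2
bond 4 stroke at J2
bond 5 stroke at J1

β2 →Sf1  (Sf1: flow source, stroke at near end)
β0 →J2  (1-jn J2 has f-setter on 2)
β1 →J2  (common-f at J2 fixed by 2)
β4 →J2  (1-jn J2 has f-setter on 2)
β5 →J1  (C2: C, integral causality)
β3 →R2  (J1: bond 5 brought effort, rest push out)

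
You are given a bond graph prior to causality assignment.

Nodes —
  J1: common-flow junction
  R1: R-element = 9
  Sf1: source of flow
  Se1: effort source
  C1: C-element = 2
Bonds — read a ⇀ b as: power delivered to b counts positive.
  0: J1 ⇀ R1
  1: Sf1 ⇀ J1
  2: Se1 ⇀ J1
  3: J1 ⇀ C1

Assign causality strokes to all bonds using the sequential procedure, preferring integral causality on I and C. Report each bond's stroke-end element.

#0 →J1
#1 →Sf1
#2 →J1
#3 →J1

#1 stroke→Sf1  (Sf1: flow source, stroke at near end)
#2 stroke→J1  (source Se1 imposes e)
#0 stroke→J1  (common-f at J1 fixed by 1)
#3 stroke→J1  (1-jn J1 has f-setter on 1)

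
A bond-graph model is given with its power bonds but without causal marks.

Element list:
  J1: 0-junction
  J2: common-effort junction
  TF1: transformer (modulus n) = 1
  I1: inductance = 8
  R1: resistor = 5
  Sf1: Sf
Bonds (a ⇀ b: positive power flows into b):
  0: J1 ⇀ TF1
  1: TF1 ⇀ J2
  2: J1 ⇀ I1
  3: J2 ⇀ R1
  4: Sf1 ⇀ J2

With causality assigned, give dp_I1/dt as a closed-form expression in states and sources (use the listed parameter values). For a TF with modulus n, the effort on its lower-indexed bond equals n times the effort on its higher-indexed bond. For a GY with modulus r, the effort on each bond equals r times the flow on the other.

dp_I1/dt = 5*F_Sf1 - 5*p_I1/8

β4 |Sf1  (source Sf1 imposes f)
β2 |I1  (I1 integral (f out))
β0 |J1  (J1: last free bond brings effort in)
β1 |TF1  (through TF1, causality passes straight; one stroke at TF1)
β3 |J2  (J2: last free bond brings effort in)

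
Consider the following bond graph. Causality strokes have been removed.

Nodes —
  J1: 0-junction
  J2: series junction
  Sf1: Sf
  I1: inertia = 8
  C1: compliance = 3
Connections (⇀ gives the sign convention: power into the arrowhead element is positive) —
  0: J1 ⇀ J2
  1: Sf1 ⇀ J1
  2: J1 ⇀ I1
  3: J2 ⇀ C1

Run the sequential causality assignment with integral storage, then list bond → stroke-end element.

#0 stroke→J1
#1 stroke→Sf1
#2 stroke→I1
#3 stroke→J2

bond 1 stroke at Sf1  (Sf1: flow source, stroke at near end)
bond 2 stroke at I1  (prefer integral on I1)
bond 0 stroke at J1  (J1: last free bond brings effort in)
bond 3 stroke at J2  (common-f at J2 fixed by 0)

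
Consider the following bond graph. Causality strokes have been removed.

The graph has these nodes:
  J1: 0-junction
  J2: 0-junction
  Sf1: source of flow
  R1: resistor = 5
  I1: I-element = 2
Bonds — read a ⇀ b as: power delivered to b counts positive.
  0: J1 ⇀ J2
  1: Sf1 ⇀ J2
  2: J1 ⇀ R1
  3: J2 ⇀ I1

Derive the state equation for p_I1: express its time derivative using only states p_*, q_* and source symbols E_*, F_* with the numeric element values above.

dp_I1/dt = 5*F_Sf1 - 5*p_I1/2

bond 1 stroke at Sf1  (Sf1 (Sf) sets flow on bond)
bond 3 stroke at I1  (I1 outputs flow p/I1)
bond 0 stroke at J2  (J2 needs exactly one e-in)
bond 2 stroke at J1  (J1 needs exactly one e-in)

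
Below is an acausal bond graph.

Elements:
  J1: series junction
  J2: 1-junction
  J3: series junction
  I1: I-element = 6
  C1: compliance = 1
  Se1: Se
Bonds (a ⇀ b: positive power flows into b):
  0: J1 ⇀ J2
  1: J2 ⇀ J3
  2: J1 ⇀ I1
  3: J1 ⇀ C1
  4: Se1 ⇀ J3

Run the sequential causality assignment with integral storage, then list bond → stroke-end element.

β4 |J3  (source Se1 imposes e)
β1 |J2  (J3 needs exactly one f-in)
β0 |J1  (J2: last free bond brings flow in)
β2 |I1  (I1: I, integral causality)
β3 |J1  (1-jn J1 has f-setter on 2)

b0 stroke at J1
b1 stroke at J2
b2 stroke at I1
b3 stroke at J1
b4 stroke at J3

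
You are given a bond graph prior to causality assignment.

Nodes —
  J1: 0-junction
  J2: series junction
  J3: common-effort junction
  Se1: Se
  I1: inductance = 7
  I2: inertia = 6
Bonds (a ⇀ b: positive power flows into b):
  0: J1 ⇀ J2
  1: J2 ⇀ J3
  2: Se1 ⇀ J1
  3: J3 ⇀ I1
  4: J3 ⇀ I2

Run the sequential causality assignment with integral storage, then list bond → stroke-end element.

#0 stroke→J2
#1 stroke→J3
#2 stroke→J1
#3 stroke→I1
#4 stroke→I2

#2 →J1  (source Se1 imposes e)
#0 →J2  (J1: bond 2 brought effort, rest push out)
#1 →J3  (only one flow-in slot at J2)
#3 →I1  (J3 effort already set via bond 1)
#4 →I2  (J3 effort already set via bond 1)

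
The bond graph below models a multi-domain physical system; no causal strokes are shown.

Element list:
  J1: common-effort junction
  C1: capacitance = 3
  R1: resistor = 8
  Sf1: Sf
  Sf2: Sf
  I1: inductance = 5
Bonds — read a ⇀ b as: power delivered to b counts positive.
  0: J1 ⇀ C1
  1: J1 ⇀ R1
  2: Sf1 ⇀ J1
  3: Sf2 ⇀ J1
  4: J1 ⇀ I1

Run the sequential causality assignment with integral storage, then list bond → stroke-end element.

b0 |J1
b1 |R1
b2 |Sf1
b3 |Sf2
b4 |I1

β2 stroke at Sf1  (Sf1 fixes flow; stroke at Sf1)
β3 stroke at Sf2  (Sf2 fixes flow; stroke at Sf2)
β0 stroke at J1  (C1 integral (e out))
β1 stroke at R1  (J1: bond 0 brought effort, rest push out)
β4 stroke at I1  (0-jn J1 has e-setter on 0)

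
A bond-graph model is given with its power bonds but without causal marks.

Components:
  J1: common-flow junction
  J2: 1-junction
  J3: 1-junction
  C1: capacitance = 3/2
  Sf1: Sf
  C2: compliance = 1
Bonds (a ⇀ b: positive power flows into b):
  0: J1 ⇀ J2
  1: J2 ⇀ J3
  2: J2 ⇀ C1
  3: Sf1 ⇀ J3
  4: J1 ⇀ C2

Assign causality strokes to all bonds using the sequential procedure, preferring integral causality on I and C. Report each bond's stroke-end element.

#3 →Sf1  (Sf1: flow source, stroke at near end)
#1 →J3  (1-jn J3 has f-setter on 3)
#0 →J2  (J2: bond 1 brought flow, rest push out)
#2 →J2  (J2 flow already set via bond 1)
#4 →J1  (J1: bond 0 brought flow, rest push out)

b0 |J2
b1 |J3
b2 |J2
b3 |Sf1
b4 |J1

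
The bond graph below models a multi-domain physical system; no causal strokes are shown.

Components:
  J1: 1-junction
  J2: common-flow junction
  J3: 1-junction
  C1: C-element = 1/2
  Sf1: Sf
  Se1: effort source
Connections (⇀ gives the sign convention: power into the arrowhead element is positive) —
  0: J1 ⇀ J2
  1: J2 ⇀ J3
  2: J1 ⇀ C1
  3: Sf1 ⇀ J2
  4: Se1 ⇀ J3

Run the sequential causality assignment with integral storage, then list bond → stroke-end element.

b3 stroke at Sf1  (Sf1 (Sf) sets flow on bond)
b4 stroke at J3  (source Se1 imposes e)
b0 stroke at J2  (common-f at J2 fixed by 3)
b1 stroke at J2  (1-jn J2 has f-setter on 3)
b2 stroke at J1  (J1 flow already set via bond 0)

β0 stroke→J2
β1 stroke→J2
β2 stroke→J1
β3 stroke→Sf1
β4 stroke→J3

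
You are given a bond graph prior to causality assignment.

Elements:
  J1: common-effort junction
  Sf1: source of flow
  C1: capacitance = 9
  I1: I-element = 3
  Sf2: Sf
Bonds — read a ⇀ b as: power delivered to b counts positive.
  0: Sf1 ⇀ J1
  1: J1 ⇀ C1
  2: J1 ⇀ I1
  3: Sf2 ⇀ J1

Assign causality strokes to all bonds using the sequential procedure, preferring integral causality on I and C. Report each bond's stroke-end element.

bond 0 stroke at Sf1  (Sf1 fixes flow; stroke at Sf1)
bond 3 stroke at Sf2  (Sf2 (Sf) sets flow on bond)
bond 1 stroke at J1  (C1 outputs effort q/C1)
bond 2 stroke at I1  (0-jn J1 has e-setter on 1)

bond 0 |Sf1
bond 1 |J1
bond 2 |I1
bond 3 |Sf2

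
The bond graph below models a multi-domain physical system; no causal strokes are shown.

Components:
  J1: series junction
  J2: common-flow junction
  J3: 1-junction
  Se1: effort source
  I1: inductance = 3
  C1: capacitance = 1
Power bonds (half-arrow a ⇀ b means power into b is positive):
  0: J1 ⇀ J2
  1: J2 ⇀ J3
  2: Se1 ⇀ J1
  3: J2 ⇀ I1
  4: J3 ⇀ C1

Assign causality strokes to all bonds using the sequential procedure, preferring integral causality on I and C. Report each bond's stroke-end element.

#2 stroke at J1  (Se1 fixes effort; stroke away)
#0 stroke at J2  (closing 1-jn rule on J1)
#3 stroke at I1  (I1 integral (f out))
#1 stroke at J2  (common-f at J2 fixed by 3)
#4 stroke at J3  (J3 flow already set via bond 1)

b0 →J2
b1 →J2
b2 →J1
b3 →I1
b4 →J3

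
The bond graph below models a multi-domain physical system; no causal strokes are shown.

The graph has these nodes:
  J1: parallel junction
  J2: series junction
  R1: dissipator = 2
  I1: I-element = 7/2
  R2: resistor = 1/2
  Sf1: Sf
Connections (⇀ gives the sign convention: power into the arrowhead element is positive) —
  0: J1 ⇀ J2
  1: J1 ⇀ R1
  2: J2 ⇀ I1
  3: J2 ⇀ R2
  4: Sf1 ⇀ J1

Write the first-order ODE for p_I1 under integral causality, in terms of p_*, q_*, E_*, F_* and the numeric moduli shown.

#4 →Sf1  (Sf1 fixes flow; stroke at Sf1)
#2 →I1  (prefer integral on I1)
#0 →J2  (J2: bond 2 brought flow, rest push out)
#3 →J2  (common-f at J2 fixed by 2)
#1 →J1  (J1 needs exactly one e-in)

dp_I1/dt = 2*F_Sf1 - 5*p_I1/7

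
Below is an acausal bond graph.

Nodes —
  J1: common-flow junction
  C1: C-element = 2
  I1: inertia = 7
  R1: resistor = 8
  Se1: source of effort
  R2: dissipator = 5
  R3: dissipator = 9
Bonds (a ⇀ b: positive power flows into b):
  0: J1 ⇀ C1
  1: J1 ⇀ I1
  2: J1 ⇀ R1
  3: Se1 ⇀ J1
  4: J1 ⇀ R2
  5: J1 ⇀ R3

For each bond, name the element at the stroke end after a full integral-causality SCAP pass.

b3 stroke→J1  (Se1 fixes effort; stroke away)
b0 stroke→J1  (C1: C, integral causality)
b1 stroke→I1  (I1 outputs flow p/I1)
b2 stroke→J1  (1-jn J1 has f-setter on 1)
b4 stroke→J1  (J1 flow already set via bond 1)
b5 stroke→J1  (common-f at J1 fixed by 1)

β0 →J1
β1 →I1
β2 →J1
β3 →J1
β4 →J1
β5 →J1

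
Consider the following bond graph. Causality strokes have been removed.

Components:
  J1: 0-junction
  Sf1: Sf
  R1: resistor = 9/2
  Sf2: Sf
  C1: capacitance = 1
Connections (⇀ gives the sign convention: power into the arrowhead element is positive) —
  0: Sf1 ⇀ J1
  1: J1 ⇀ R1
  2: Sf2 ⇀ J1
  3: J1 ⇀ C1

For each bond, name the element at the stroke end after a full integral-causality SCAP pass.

#0 |Sf1  (source Sf1 imposes f)
#2 |Sf2  (Sf2: flow source, stroke at near end)
#3 |J1  (prefer integral on C1)
#1 |R1  (common-e at J1 fixed by 3)

b0 stroke→Sf1
b1 stroke→R1
b2 stroke→Sf2
b3 stroke→J1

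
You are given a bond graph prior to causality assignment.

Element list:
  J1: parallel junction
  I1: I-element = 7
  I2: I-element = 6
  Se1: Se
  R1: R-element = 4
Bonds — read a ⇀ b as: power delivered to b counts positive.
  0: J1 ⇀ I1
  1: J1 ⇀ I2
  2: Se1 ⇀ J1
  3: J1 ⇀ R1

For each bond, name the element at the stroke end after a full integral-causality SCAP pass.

b0 stroke→I1
b1 stroke→I2
b2 stroke→J1
b3 stroke→R1

b2 stroke→J1  (Se1: effort source, stroke at far end)
b0 stroke→I1  (J1: bond 2 brought effort, rest push out)
b1 stroke→I2  (J1 effort already set via bond 2)
b3 stroke→R1  (common-e at J1 fixed by 2)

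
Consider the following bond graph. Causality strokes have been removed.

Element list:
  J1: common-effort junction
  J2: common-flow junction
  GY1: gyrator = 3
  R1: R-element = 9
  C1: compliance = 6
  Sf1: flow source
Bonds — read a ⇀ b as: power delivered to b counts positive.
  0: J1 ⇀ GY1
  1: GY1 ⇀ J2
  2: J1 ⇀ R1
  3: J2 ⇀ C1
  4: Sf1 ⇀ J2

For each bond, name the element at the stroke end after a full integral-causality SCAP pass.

β0 stroke at J1
β1 stroke at J2
β2 stroke at R1
β3 stroke at J2
β4 stroke at Sf1

bond 4 |Sf1  (Sf1 fixes flow; stroke at Sf1)
bond 1 |J2  (J2: bond 4 brought flow, rest push out)
bond 3 |J2  (J2: bond 4 brought flow, rest push out)
bond 0 |J1  (GY GY1: same side as bond 1)
bond 2 |R1  (J1 effort already set via bond 0)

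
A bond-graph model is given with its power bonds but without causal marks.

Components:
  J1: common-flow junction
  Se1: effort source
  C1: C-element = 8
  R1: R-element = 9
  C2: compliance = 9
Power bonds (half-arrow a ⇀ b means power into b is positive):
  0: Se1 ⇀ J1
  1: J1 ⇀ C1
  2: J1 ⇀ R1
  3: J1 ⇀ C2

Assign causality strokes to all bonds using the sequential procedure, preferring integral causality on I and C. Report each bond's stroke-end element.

#0 →J1  (Se1 fixes effort; stroke away)
#1 →J1  (C1 outputs effort q/C1)
#3 →J1  (C2: C, integral causality)
#2 →R1  (J1: last free bond brings flow in)

β0 →J1
β1 →J1
β2 →R1
β3 →J1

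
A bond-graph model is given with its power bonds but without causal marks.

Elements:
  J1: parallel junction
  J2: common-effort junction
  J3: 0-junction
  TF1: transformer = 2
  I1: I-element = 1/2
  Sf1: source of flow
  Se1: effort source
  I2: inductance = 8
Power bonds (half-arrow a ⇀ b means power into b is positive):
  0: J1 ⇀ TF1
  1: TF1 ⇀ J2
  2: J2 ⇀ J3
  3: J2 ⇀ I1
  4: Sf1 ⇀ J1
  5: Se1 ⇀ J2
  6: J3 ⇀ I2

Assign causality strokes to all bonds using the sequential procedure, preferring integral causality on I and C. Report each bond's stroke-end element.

β0 →J1
β1 →TF1
β2 →J3
β3 →I1
β4 →Sf1
β5 →J2
β6 →I2

b4 stroke at Sf1  (source Sf1 imposes f)
b5 stroke at J2  (Se1 fixes effort; stroke away)
b0 stroke at J1  (J1: last free bond brings effort in)
b1 stroke at TF1  (J2 effort already set via bond 5)
b2 stroke at J3  (common-e at J2 fixed by 5)
b3 stroke at I1  (0-jn J2 has e-setter on 5)
b6 stroke at I2  (J3: bond 2 brought effort, rest push out)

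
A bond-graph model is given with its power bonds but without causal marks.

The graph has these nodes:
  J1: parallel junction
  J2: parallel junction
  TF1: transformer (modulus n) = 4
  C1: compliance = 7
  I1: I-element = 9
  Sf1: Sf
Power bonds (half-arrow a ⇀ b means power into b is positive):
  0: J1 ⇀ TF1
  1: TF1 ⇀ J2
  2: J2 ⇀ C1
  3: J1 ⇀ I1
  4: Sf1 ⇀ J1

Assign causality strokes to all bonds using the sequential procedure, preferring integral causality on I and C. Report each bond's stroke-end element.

bond 0 |J1
bond 1 |TF1
bond 2 |J2
bond 3 |I1
bond 4 |Sf1

#4 stroke at Sf1  (source Sf1 imposes f)
#2 stroke at J2  (C1: C, integral causality)
#1 stroke at TF1  (common-e at J2 fixed by 2)
#0 stroke at J1  (TF TF1: opposite of bond 1)
#3 stroke at I1  (0-jn J1 has e-setter on 0)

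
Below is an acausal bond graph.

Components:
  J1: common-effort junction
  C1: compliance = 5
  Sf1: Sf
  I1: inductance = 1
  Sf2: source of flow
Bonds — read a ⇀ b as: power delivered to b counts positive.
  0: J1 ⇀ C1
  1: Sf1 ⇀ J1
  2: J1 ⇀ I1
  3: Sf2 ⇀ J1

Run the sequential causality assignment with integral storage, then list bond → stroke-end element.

β1 stroke→Sf1  (Sf1 (Sf) sets flow on bond)
β3 stroke→Sf2  (source Sf2 imposes f)
β0 stroke→J1  (prefer integral on C1)
β2 stroke→I1  (J1 effort already set via bond 0)

bond 0 |J1
bond 1 |Sf1
bond 2 |I1
bond 3 |Sf2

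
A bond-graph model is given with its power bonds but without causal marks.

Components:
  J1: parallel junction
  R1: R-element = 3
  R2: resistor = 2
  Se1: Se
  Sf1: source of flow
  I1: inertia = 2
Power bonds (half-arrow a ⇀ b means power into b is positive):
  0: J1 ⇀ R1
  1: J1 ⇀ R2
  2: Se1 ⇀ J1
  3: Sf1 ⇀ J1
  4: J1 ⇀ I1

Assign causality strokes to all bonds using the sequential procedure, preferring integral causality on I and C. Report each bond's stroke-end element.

β2 stroke→J1  (Se1: effort source, stroke at far end)
β3 stroke→Sf1  (Sf1 (Sf) sets flow on bond)
β0 stroke→R1  (common-e at J1 fixed by 2)
β1 stroke→R2  (common-e at J1 fixed by 2)
β4 stroke→I1  (0-jn J1 has e-setter on 2)

bond 0 stroke at R1
bond 1 stroke at R2
bond 2 stroke at J1
bond 3 stroke at Sf1
bond 4 stroke at I1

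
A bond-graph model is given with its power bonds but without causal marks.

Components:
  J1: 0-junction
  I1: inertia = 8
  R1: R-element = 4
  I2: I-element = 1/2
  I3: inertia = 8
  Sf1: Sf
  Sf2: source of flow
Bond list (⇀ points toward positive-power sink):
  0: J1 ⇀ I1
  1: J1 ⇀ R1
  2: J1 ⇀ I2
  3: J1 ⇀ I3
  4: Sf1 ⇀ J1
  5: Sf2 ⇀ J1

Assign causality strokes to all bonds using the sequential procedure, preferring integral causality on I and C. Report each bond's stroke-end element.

β4 →Sf1  (Sf1: flow source, stroke at near end)
β5 →Sf2  (source Sf2 imposes f)
β0 →I1  (I1 outputs flow p/I1)
β2 →I2  (I2 integral (f out))
β3 →I3  (I3 outputs flow p/I3)
β1 →J1  (J1: last free bond brings effort in)

b0 stroke→I1
b1 stroke→J1
b2 stroke→I2
b3 stroke→I3
b4 stroke→Sf1
b5 stroke→Sf2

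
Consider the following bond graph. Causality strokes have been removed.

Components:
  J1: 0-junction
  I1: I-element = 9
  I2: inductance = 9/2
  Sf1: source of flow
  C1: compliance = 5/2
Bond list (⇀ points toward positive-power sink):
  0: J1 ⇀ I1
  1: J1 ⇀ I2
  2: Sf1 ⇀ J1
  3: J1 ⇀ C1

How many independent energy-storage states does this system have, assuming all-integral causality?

b2 |Sf1  (source Sf1 imposes f)
b0 |I1  (I1 outputs flow p/I1)
b1 |I2  (I2 integral (f out))
b3 |J1  (J1: last free bond brings effort in)

3  (C1, I1, I2 all integral)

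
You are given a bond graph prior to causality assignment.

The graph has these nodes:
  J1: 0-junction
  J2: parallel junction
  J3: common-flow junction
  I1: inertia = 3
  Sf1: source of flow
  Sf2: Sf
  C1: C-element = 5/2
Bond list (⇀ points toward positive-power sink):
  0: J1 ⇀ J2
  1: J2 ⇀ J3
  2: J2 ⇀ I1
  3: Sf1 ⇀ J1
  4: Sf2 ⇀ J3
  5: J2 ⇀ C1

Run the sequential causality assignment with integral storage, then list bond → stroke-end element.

b0 stroke at J1
b1 stroke at J3
b2 stroke at I1
b3 stroke at Sf1
b4 stroke at Sf2
b5 stroke at J2

bond 3 stroke at Sf1  (source Sf1 imposes f)
bond 4 stroke at Sf2  (Sf2 (Sf) sets flow on bond)
bond 0 stroke at J1  (J1 needs exactly one e-in)
bond 1 stroke at J3  (J3 flow already set via bond 4)
bond 2 stroke at I1  (prefer integral on I1)
bond 5 stroke at J2  (J2: last free bond brings effort in)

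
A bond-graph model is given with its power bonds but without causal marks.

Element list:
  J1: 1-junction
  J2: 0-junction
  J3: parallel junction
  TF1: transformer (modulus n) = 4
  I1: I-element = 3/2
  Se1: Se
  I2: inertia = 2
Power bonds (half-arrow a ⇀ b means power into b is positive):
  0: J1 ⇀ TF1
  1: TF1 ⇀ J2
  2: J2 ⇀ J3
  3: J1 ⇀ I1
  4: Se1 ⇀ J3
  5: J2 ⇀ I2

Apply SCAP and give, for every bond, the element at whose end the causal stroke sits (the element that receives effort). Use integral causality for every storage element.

β4 stroke at J3  (source Se1 imposes e)
β2 stroke at J2  (0-jn J3 has e-setter on 4)
β1 stroke at TF1  (0-jn J2 has e-setter on 2)
β5 stroke at I2  (common-e at J2 fixed by 2)
β0 stroke at J1  (TF1 one-in-one-out from 1)
β3 stroke at I1  (only one flow-in slot at J1)

bond 0 stroke at J1
bond 1 stroke at TF1
bond 2 stroke at J2
bond 3 stroke at I1
bond 4 stroke at J3
bond 5 stroke at I2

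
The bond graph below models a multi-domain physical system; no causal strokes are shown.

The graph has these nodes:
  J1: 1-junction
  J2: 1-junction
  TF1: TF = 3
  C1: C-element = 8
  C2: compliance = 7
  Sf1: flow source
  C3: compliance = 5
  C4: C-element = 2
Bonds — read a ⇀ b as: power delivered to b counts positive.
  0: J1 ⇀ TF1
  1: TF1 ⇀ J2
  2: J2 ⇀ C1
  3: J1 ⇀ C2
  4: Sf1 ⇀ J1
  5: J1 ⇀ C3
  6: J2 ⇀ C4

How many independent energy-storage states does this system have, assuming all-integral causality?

4  (C1, C2, C3, C4 all integral)

b4 →Sf1  (Sf1 (Sf) sets flow on bond)
b0 →J1  (common-f at J1 fixed by 4)
b3 →J1  (common-f at J1 fixed by 4)
b5 →J1  (1-jn J1 has f-setter on 4)
b1 →TF1  (TF1: transformer flips bond 0)
b2 →J2  (J2: bond 1 brought flow, rest push out)
b6 →J2  (J2: bond 1 brought flow, rest push out)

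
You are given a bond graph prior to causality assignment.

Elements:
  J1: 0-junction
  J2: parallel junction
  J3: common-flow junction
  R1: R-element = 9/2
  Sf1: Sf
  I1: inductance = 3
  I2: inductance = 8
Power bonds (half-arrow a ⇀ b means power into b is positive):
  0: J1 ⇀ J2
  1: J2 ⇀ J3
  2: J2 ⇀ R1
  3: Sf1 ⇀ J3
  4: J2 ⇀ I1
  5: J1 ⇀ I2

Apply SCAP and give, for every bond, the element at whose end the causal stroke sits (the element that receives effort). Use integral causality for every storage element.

b3 →Sf1  (Sf1 (Sf) sets flow on bond)
b1 →J3  (J3: bond 3 brought flow, rest push out)
b4 →I1  (prefer integral on I1)
b5 →I2  (I2 integral (f out))
b0 →J1  (J1 needs exactly one e-in)
b2 →J2  (J2 needs exactly one e-in)

b0 stroke at J1
b1 stroke at J3
b2 stroke at J2
b3 stroke at Sf1
b4 stroke at I1
b5 stroke at I2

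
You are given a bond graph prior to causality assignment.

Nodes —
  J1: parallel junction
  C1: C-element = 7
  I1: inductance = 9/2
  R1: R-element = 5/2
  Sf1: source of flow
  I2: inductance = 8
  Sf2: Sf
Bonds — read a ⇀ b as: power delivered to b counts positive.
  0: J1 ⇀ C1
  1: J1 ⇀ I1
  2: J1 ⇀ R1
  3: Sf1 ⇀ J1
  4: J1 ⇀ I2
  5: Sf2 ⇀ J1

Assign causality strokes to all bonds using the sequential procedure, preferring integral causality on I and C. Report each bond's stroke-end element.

b0 stroke→J1
b1 stroke→I1
b2 stroke→R1
b3 stroke→Sf1
b4 stroke→I2
b5 stroke→Sf2

bond 3 stroke at Sf1  (Sf1 fixes flow; stroke at Sf1)
bond 5 stroke at Sf2  (source Sf2 imposes f)
bond 0 stroke at J1  (prefer integral on C1)
bond 1 stroke at I1  (common-e at J1 fixed by 0)
bond 2 stroke at R1  (0-jn J1 has e-setter on 0)
bond 4 stroke at I2  (common-e at J1 fixed by 0)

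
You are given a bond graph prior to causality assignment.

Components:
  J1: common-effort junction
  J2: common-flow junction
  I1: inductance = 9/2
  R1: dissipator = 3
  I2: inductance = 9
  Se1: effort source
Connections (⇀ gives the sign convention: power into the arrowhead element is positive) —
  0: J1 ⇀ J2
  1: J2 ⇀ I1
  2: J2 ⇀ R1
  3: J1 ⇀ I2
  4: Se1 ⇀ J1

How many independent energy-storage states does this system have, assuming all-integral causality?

b4 →J1  (source Se1 imposes e)
b0 →J2  (0-jn J1 has e-setter on 4)
b3 →I2  (J1 effort already set via bond 4)
b1 →I1  (prefer integral on I1)
b2 →J2  (1-jn J2 has f-setter on 1)

2  (I1, I2 all integral)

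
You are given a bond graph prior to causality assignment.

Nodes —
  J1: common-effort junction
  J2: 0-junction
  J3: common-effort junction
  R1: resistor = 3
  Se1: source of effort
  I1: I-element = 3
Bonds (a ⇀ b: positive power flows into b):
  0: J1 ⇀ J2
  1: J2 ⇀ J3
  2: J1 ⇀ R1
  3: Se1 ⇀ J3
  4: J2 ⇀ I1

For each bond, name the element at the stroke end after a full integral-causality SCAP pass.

β3 |J3  (Se1 fixes effort; stroke away)
β1 |J2  (0-jn J3 has e-setter on 3)
β0 |J1  (0-jn J2 has e-setter on 1)
β4 |I1  (0-jn J2 has e-setter on 1)
β2 |R1  (J1 effort already set via bond 0)

β0 stroke→J1
β1 stroke→J2
β2 stroke→R1
β3 stroke→J3
β4 stroke→I1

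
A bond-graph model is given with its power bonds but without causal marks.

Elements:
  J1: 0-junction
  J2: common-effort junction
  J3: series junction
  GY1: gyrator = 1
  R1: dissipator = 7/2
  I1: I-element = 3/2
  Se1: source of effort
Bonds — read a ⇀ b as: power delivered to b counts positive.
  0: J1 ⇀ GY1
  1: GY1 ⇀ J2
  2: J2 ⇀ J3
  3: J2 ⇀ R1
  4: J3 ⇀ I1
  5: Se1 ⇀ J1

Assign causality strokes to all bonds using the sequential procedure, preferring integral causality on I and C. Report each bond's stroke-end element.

#0 stroke at GY1
#1 stroke at GY1
#2 stroke at J3
#3 stroke at J2
#4 stroke at I1
#5 stroke at J1

b5 |J1  (source Se1 imposes e)
b0 |GY1  (common-e at J1 fixed by 5)
b1 |GY1  (GY1: gyrator matches bond 0)
b4 |I1  (prefer integral on I1)
b2 |J3  (1-jn J3 has f-setter on 4)
b3 |J2  (J2: last free bond brings effort in)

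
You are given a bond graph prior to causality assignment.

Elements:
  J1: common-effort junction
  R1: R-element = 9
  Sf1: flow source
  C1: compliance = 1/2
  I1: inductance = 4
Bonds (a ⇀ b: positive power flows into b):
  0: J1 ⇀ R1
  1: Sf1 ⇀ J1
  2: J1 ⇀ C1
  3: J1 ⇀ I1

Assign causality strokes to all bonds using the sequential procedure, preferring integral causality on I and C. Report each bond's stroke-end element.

bond 0 →R1
bond 1 →Sf1
bond 2 →J1
bond 3 →I1

β1 stroke at Sf1  (Sf1: flow source, stroke at near end)
β2 stroke at J1  (prefer integral on C1)
β0 stroke at R1  (J1 effort already set via bond 2)
β3 stroke at I1  (common-e at J1 fixed by 2)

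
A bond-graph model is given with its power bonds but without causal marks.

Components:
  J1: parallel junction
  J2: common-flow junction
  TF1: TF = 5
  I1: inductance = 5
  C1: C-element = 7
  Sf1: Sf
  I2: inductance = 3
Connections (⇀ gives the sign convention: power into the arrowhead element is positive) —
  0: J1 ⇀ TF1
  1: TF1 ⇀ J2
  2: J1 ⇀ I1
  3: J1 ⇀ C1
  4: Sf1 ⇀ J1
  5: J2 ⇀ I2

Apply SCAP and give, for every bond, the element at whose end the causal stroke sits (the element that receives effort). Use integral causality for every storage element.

bond 0 |TF1
bond 1 |J2
bond 2 |I1
bond 3 |J1
bond 4 |Sf1
bond 5 |I2

#4 stroke→Sf1  (Sf1 (Sf) sets flow on bond)
#2 stroke→I1  (I1 outputs flow p/I1)
#3 stroke→J1  (C1: C, integral causality)
#0 stroke→TF1  (J1: bond 3 brought effort, rest push out)
#1 stroke→J2  (TF TF1: opposite of bond 0)
#5 stroke→I2  (J2 needs exactly one f-in)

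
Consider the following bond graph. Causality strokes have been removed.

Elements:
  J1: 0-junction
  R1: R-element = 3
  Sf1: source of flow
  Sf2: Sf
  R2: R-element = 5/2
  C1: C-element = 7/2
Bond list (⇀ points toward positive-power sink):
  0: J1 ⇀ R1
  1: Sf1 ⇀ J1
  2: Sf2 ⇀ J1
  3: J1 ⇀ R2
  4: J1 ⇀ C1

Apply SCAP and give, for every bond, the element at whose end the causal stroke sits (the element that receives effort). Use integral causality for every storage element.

bond 0 →R1
bond 1 →Sf1
bond 2 →Sf2
bond 3 →R2
bond 4 →J1

b1 |Sf1  (Sf1 (Sf) sets flow on bond)
b2 |Sf2  (Sf2 fixes flow; stroke at Sf2)
b4 |J1  (prefer integral on C1)
b0 |R1  (J1 effort already set via bond 4)
b3 |R2  (J1: bond 4 brought effort, rest push out)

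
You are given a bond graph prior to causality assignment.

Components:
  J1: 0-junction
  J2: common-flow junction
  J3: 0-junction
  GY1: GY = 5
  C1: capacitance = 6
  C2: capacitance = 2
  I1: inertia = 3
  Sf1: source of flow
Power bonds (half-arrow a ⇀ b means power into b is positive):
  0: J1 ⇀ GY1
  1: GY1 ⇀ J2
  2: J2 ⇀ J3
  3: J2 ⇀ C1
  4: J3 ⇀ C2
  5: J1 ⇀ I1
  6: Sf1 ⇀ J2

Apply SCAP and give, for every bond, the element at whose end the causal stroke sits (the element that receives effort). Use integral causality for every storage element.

β0 stroke at J1
β1 stroke at J2
β2 stroke at J2
β3 stroke at J2
β4 stroke at J3
β5 stroke at I1
β6 stroke at Sf1

b6 |Sf1  (Sf1: flow source, stroke at near end)
b1 |J2  (common-f at J2 fixed by 6)
b2 |J2  (J2 flow already set via bond 6)
b3 |J2  (J2: bond 6 brought flow, rest push out)
b4 |J3  (only one effort-in slot at J3)
b0 |J1  (GY GY1: same side as bond 1)
b5 |I1  (J1 effort already set via bond 0)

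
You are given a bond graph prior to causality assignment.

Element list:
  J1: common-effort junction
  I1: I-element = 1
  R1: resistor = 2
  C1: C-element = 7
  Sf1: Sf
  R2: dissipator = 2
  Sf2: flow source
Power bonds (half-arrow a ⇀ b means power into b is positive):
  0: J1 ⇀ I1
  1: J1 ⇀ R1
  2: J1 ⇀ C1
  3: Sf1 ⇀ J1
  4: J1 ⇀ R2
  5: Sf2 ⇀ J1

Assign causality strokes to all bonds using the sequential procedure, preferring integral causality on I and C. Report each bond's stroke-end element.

β0 |I1
β1 |R1
β2 |J1
β3 |Sf1
β4 |R2
β5 |Sf2

#3 stroke→Sf1  (Sf1: flow source, stroke at near end)
#5 stroke→Sf2  (Sf2 fixes flow; stroke at Sf2)
#0 stroke→I1  (I1 outputs flow p/I1)
#2 stroke→J1  (C1 integral (e out))
#1 stroke→R1  (J1: bond 2 brought effort, rest push out)
#4 stroke→R2  (0-jn J1 has e-setter on 2)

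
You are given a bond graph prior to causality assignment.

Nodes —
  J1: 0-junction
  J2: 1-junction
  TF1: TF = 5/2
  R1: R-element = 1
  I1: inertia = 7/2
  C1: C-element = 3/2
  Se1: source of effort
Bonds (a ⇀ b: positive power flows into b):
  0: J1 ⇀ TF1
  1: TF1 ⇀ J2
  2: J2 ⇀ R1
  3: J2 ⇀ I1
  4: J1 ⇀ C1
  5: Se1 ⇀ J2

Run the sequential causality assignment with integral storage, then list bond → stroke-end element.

#0 |TF1
#1 |J2
#2 |J2
#3 |I1
#4 |J1
#5 |J2

b5 stroke→J2  (Se1 (Se) sets effort on bond)
b3 stroke→I1  (prefer integral on I1)
b1 stroke→J2  (common-f at J2 fixed by 3)
b2 stroke→J2  (common-f at J2 fixed by 3)
b0 stroke→TF1  (TF TF1: opposite of bond 1)
b4 stroke→J1  (J1 needs exactly one e-in)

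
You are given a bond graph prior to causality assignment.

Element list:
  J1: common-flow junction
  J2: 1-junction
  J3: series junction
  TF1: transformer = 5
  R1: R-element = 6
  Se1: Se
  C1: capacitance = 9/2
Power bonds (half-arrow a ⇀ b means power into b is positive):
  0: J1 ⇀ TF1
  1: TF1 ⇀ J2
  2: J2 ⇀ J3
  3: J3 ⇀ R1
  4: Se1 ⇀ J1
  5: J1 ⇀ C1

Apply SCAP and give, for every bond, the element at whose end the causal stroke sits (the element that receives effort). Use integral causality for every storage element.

b0 |TF1
b1 |J2
b2 |J3
b3 |R1
b4 |J1
b5 |J1

#4 |J1  (source Se1 imposes e)
#5 |J1  (prefer integral on C1)
#0 |TF1  (J1 needs exactly one f-in)
#1 |J2  (TF TF1: opposite of bond 0)
#2 |J3  (J2 needs exactly one f-in)
#3 |R1  (closing 1-jn rule on J3)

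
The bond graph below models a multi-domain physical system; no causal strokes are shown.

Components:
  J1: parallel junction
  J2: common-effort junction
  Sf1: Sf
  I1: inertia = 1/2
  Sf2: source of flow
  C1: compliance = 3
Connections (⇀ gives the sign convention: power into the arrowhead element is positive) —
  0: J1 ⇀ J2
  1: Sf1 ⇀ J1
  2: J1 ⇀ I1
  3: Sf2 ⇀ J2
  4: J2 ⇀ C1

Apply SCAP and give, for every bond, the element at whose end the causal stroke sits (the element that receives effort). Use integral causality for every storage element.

bond 0 stroke at J1
bond 1 stroke at Sf1
bond 2 stroke at I1
bond 3 stroke at Sf2
bond 4 stroke at J2

β1 stroke→Sf1  (Sf1 (Sf) sets flow on bond)
β3 stroke→Sf2  (Sf2 fixes flow; stroke at Sf2)
β2 stroke→I1  (prefer integral on I1)
β0 stroke→J1  (J1 needs exactly one e-in)
β4 stroke→J2  (only one effort-in slot at J2)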